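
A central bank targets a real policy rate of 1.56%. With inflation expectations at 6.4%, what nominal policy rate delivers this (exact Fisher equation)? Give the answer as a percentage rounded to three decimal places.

8.060%

(1 + i) = (1 + r)(1 + π) = 1.01560 × 1.06400 = 1.0805984
i = 1.0805984 − 1, so the required nominal rate is 8.060%.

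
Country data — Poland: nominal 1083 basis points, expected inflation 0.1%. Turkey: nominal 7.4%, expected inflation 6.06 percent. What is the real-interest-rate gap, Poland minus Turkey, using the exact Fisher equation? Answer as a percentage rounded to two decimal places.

Poland: (1 + 0.1083)/(1 + 0.0010) − 1 = 10.7193%
Turkey: (1 + 0.0740)/(1 + 0.0606) − 1 = 1.2634%
Differential = 10.7193% − 1.2634% = 9.4558% → 9.46%.

9.46%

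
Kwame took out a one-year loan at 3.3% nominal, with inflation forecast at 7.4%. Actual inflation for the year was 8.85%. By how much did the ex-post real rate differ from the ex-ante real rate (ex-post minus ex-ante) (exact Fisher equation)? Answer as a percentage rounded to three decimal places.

-1.281%

Ex-ante: (1 + 0.0330)/(1 + 0.0740) − 1 = -3.8175%
Ex-post: (1 + 0.0330)/(1 + 0.0885) − 1 = -5.0988%
Difference (ex-post − ex-ante) = -1.2813% → -1.281%.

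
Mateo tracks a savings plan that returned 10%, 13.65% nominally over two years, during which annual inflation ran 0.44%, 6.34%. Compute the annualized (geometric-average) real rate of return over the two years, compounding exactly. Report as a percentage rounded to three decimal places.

Nominal growth factor = 1.1000 × 1.1365 = 1.25015000
Price-level growth factor = 1.0044 × 1.0634 = 1.06807896
Real growth factor = 1.25015000 / 1.06807896 = 1.17046590
Annualized real rate = 1.17046590^(1/2) − 1 = 8.1881% → 8.188%.

8.188%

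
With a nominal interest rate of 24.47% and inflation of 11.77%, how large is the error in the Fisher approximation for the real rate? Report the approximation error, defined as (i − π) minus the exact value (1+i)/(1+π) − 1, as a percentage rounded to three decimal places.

Approximate: r ≈ 24.470% − 11.770% = 12.7000%
Exact: (1 + 0.2447)/(1 + 0.1177) − 1 = 11.3626%
Error = 12.7000% − 11.3626% = 1.3374% → 1.337%.

1.337%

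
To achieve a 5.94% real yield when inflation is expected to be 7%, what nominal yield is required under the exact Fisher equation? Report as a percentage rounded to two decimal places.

13.36%

(1 + i) = (1 + r)(1 + π) = 1.05940 × 1.07000 = 1.133558
i = 1.133558 − 1, so the required nominal rate is 13.36%.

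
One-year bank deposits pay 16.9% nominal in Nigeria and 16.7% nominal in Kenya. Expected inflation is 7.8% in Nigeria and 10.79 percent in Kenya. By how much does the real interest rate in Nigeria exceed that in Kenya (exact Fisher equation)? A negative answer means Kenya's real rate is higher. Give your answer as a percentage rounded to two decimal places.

3.11%

Nigeria: (1 + 0.1690)/(1 + 0.0780) − 1 = 8.4416%
Kenya: (1 + 0.1670)/(1 + 0.1079) − 1 = 5.3344%
Differential = 8.4416% − 5.3344% = 3.1071% → 3.11%.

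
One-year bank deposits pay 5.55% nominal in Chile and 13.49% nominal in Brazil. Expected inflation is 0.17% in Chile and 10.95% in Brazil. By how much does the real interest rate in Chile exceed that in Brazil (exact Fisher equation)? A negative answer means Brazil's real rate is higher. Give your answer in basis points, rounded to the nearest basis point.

Chile: (1 + 0.0555)/(1 + 0.0017) − 1 = 5.3709%
Brazil: (1 + 0.1349)/(1 + 0.1095) − 1 = 2.2893%
Differential = 5.3709% − 2.2893% = 3.0816% → 308 basis points.

308 basis points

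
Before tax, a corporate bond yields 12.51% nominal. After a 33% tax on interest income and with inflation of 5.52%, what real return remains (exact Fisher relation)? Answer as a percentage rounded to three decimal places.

After-tax nominal return = 12.51% × (1 − 0.33) = 8.3817%.
1 + r = 1.083817 / 1.05520 = 1.027120
After-tax real rate = 1.027120 − 1 → 2.712%.

2.712%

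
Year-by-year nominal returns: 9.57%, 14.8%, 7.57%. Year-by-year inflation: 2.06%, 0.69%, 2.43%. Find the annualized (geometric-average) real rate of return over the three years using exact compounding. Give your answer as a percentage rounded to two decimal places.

Compound the nominal returns: 1.0957 × 1.1480 × 1.0757 = 1.35308387.
Compound inflation: 1.0206 × 1.0069 × 1.0243 = 1.05261384.
Deflate: 1.35308387 / 1.05261384 = 1.28545134.
Annualized real rate = 1.28545134^(1/3) − 1 = 8.7306% → 8.73%.

8.73%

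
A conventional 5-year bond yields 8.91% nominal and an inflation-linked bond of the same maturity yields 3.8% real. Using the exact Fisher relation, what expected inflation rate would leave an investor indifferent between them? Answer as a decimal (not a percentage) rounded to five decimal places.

0.04923

(1 + π) = (1 + i)/(1 + r) = 1.08910 / 1.03800 = 1.049229
Break-even inflation = 1.049229 − 1 → 0.04923.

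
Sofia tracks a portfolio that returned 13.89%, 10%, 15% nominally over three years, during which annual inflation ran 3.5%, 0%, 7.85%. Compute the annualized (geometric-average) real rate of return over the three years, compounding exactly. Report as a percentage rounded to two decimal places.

Compound the nominal returns: 1.1389 × 1.1000 × 1.1500 = 1.44070850.
Compound inflation: 1.0350 × 1.0000 × 1.0785 = 1.11624750.
Deflate: 1.44070850 / 1.11624750 = 1.29067120.
Annualized real rate = 1.29067120^(1/3) − 1 = 8.8776% → 8.88%.

8.88%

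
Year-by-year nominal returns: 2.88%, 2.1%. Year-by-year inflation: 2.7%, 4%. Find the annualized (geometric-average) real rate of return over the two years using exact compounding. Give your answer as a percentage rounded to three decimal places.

Compound the nominal returns: 1.0288 × 1.0210 = 1.05040480.
Compound inflation: 1.0270 × 1.0400 = 1.06808000.
Deflate: 1.05040480 / 1.06808000 = 0.98345143.
Annualized real rate = 0.98345143^(1/2) − 1 = -0.8309% → -0.831%.

-0.831%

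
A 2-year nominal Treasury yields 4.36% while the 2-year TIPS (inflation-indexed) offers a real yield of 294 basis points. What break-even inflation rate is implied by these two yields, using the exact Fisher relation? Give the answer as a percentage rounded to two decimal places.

(1 + π) = (1 + i)/(1 + r) = 1.04360 / 1.02940 = 1.013794
Break-even inflation = 1.013794 − 1 → 1.38%.

1.38%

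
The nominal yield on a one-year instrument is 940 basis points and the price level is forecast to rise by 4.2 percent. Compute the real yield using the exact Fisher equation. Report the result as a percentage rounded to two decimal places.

By the Fisher equation, 1 + r = (1 + i)/(1 + π).
1 + r = 1.09400 / 1.04200 = 1.049904
r = 1.049904 − 1 = 4.9904%, i.e. 4.99%.

4.99%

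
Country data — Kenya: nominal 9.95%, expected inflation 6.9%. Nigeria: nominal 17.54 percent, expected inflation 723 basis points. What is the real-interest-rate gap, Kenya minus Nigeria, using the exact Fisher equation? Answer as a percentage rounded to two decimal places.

-6.76%

Kenya: (1 + 0.0995)/(1 + 0.0690) − 1 = 2.8531%
Nigeria: (1 + 0.1754)/(1 + 0.0723) − 1 = 9.6148%
Differential = 2.8531% − 9.6148% = -6.7617% → -6.76%.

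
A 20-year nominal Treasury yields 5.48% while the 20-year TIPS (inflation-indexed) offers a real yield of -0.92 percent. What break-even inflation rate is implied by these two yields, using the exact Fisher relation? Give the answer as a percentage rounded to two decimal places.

(1 + π) = (1 + i)/(1 + r) = 1.05480 / 0.99080 = 1.064594
Break-even inflation = 1.064594 − 1 → 6.46%.

6.46%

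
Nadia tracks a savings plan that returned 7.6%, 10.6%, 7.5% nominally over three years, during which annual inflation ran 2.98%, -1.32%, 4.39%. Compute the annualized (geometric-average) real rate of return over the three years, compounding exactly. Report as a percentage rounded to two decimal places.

Nominal growth factor = 1.0760 × 1.1060 × 1.0750 = 1.27931020
Price-level growth factor = 1.0298 × 0.9868 × 1.0439 = 1.06081811
Real growth factor = 1.27931020 / 1.06081811 = 1.20596565
Annualized real rate = 1.20596565^(1/3) − 1 = 6.4417% → 6.44%.

6.44%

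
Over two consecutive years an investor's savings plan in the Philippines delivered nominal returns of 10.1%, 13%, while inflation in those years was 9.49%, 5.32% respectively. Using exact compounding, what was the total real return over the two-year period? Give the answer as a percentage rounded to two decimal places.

7.89%

Compound the nominal returns: 1.1010 × 1.1300 = 1.244130.
Compound inflation: 1.0949 × 1.0532 = 1.153149.
Deflate: 1.244130 / 1.153149 = 1.078898.
Total real return = 1.078898 − 1 → 7.89%.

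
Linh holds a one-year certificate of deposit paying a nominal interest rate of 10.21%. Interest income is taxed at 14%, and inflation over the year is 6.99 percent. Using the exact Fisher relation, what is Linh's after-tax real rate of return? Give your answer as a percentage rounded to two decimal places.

1.67%

After-tax nominal return = 10.21% × (1 − 0.14) = 8.7806%.
1 + r = 1.087806 / 1.06990 = 1.016736
After-tax real rate = 1.016736 − 1 → 1.67%.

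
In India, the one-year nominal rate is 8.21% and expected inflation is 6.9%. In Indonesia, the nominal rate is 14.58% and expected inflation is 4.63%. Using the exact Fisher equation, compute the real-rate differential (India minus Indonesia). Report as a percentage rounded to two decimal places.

India: (1 + 0.0821)/(1 + 0.0690) − 1 = 1.2254%
Indonesia: (1 + 0.1458)/(1 + 0.0463) − 1 = 9.5097%
Differential = 1.2254% − 9.5097% = -8.2843% → -8.28%.

-8.28%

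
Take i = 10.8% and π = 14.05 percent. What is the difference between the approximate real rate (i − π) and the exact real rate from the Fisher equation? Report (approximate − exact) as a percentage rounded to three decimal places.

Approximate: r ≈ 10.800% − 14.050% = -3.2500%
Exact: (1 + 0.1080)/(1 + 0.1405) − 1 = -2.8496%
Error = -3.2500% − (-2.8496%) = -0.4004% → -0.400%.

-0.400%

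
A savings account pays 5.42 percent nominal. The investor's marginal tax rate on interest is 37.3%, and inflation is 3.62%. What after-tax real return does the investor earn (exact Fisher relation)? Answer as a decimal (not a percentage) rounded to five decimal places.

-0.00214

After-tax nominal return = 5.42% × (1 − 0.373) = 3.39834%.
1 + r = 1.0339834 / 1.03620 = 0.997861
After-tax real rate = 0.997861 − 1 → -0.00214.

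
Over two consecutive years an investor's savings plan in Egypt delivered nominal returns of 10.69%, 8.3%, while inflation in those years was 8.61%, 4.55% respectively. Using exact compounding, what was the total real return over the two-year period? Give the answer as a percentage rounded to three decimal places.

5.571%

Nominal growth factor = 1.1069 × 1.0830 = 1.198773
Price-level growth factor = 1.0861 × 1.0455 = 1.135518
Real growth factor = 1.198773 / 1.135518 = 1.055706
Total real return = 1.055706 − 1 → 5.571%.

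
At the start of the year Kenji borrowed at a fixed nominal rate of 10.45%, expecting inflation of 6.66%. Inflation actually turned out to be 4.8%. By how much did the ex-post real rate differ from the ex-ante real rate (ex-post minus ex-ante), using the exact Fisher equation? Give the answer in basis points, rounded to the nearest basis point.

Ex-ante: (1 + 0.1045)/(1 + 0.0666) − 1 = 3.5533%
Ex-post: (1 + 0.1045)/(1 + 0.0480) − 1 = 5.3912%
Difference (ex-post − ex-ante) = 1.8379% → 184 basis points.

184 basis points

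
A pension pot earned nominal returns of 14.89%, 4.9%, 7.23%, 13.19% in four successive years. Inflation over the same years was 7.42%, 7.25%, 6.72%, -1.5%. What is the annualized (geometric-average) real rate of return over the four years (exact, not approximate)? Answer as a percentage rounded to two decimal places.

Compound the nominal returns: 1.1489 × 1.0490 × 1.0723 × 1.1319 = 1.46279034.
Compound inflation: 1.0742 × 1.0725 × 1.0672 × 0.9850 = 1.21105675.
Deflate: 1.46279034 / 1.21105675 = 1.20786275.
Annualized real rate = 1.20786275^(1/4) − 1 = 4.8345% → 4.83%.

4.83%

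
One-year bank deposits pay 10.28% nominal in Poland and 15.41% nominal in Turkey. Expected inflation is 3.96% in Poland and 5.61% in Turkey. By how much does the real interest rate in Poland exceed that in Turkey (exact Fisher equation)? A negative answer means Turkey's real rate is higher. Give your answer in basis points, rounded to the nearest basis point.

-320 basis points

Poland: (1 + 0.1028)/(1 + 0.0396) − 1 = 6.0793%
Turkey: (1 + 0.1541)/(1 + 0.0561) − 1 = 9.2794%
Differential = 6.0793% − 9.2794% = -3.2002% → -320 basis points.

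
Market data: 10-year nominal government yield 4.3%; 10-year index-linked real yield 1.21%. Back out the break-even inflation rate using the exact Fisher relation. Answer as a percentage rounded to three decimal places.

3.053%

(1 + π) = (1 + i)/(1 + r) = 1.04300 / 1.01210 = 1.030531
Break-even inflation = 1.030531 − 1 → 3.053%.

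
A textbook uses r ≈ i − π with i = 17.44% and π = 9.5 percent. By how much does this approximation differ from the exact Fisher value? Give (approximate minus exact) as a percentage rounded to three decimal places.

0.689%

Approximate: r ≈ 17.440% − 9.500% = 7.9400%
Exact: (1 + 0.1744)/(1 + 0.0950) − 1 = 7.2511%
Error = 7.9400% − 7.2511% = 0.6889% → 0.689%.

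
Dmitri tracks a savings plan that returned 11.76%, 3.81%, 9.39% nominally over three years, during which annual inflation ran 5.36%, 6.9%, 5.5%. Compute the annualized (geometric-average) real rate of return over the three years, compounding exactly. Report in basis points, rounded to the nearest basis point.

222 basis points

Nominal growth factor = 1.1176 × 1.0381 × 1.0939 = 1.26912151
Price-level growth factor = 1.0536 × 1.0690 × 1.0550 = 1.18824481
Real growth factor = 1.26912151 / 1.18824481 = 1.06806401
Annualized real rate = 1.06806401^(1/3) − 1 = 2.2192% → 222 basis points.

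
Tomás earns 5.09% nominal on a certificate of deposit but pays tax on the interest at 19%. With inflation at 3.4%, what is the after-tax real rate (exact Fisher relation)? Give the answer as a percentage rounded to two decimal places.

0.70%

After-tax nominal return = 5.09% × (1 − 0.19) = 4.1229%.
1 + r = 1.041229 / 1.03400 = 1.006991
After-tax real rate = 1.006991 − 1 → 0.70%.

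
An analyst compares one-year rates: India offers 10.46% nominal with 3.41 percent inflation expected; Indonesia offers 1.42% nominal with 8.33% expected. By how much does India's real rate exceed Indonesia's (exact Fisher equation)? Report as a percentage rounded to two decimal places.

13.20%

India: (1 + 0.1046)/(1 + 0.0341) − 1 = 6.8175%
Indonesia: (1 + 0.0142)/(1 + 0.0833) − 1 = -6.3787%
Differential = 6.8175% − (-6.3787%) = 13.1962% → 13.20%.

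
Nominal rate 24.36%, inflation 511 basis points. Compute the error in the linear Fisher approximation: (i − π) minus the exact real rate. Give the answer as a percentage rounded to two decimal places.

Approximate: r ≈ 24.360% − 5.110% = 19.2500%
Exact: (1 + 0.2436)/(1 + 0.0511) − 1 = 18.3141%
Error = 19.2500% − 18.3141% = 0.9359% → 0.94%.

0.94%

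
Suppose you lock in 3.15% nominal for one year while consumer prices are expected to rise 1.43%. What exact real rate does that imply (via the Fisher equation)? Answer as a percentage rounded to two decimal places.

1.70%

By the Fisher equation, 1 + r = (1 + i)/(1 + π).
1 + r = 1.03150 / 1.01430 = 1.016958
r = 1.016958 − 1 = 1.6958%, i.e. 1.70%.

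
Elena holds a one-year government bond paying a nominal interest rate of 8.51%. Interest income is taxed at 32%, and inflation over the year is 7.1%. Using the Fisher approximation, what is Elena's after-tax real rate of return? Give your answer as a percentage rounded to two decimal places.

After-tax nominal return = 8.51% × (1 − 0.32) = 5.7868%.
r ≈ 5.7868% − 7.1% → -1.31%.

-1.31%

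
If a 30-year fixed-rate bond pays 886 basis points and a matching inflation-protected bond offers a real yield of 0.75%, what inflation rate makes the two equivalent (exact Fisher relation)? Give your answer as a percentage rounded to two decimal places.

(1 + π) = (1 + i)/(1 + r) = 1.08860 / 1.00750 = 1.080496
Break-even inflation = 1.080496 − 1 → 8.05%.

8.05%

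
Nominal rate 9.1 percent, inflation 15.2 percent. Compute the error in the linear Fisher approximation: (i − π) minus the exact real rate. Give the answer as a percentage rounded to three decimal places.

-0.805%

Approximate: r ≈ 9.100% − 15.200% = -6.1000%
Exact: (1 + 0.0910)/(1 + 0.1520) − 1 = -5.2951%
Error = -6.1000% − (-5.2951%) = -0.8049% → -0.805%.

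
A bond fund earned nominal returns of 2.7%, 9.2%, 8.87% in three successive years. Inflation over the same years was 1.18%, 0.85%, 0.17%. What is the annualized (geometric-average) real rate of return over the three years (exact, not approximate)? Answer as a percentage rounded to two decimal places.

6.10%

Compound the nominal returns: 1.0270 × 1.0920 × 1.0887 = 1.22095963.
Compound inflation: 1.0118 × 1.0085 × 1.0017 = 1.02213498.
Deflate: 1.22095963 / 1.02213498 = 1.19451898.
Annualized real rate = 1.19451898^(1/3) − 1 = 6.1038% → 6.10%.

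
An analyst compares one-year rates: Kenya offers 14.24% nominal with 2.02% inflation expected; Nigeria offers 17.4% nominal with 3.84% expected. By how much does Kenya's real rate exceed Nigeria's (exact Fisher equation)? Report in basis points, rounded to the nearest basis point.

Kenya: (1 + 0.1424)/(1 + 0.0202) − 1 = 11.9780%
Nigeria: (1 + 0.1740)/(1 + 0.0384) − 1 = 13.0586%
Differential = 11.9780% − 13.0586% = -1.0805% → -108 basis points.

-108 basis points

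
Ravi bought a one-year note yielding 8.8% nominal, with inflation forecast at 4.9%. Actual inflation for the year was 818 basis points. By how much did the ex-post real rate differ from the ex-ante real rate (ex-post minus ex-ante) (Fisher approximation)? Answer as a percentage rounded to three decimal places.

Ex-ante: 8.8% − 4.9% = 3.900%
Ex-post: 8.8% − 8.18% = 0.620%
Difference (ex-post − ex-ante) = -3.2800% → -3.280%.

-3.280%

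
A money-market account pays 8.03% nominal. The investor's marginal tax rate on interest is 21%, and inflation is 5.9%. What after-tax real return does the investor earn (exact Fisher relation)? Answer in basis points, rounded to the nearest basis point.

42 basis points

After-tax nominal return = 8.03% × (1 − 0.21) = 6.3437%.
1 + r = 1.063437 / 1.05900 = 1.004190
After-tax real rate = 1.004190 − 1 → 42 basis points.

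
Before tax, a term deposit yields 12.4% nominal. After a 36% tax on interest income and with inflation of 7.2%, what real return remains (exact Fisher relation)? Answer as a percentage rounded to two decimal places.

After-tax nominal return = 12.4% × (1 − 0.36) = 7.9360%.
1 + r = 1.07936 / 1.07200 = 1.006866
After-tax real rate = 1.006866 − 1 → 0.69%.

0.69%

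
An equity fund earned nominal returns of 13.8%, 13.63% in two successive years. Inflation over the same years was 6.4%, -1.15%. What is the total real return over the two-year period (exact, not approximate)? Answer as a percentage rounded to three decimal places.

Nominal growth factor = 1.1380 × 1.1363 = 1.293109
Price-level growth factor = 1.0640 × 0.9885 = 1.051764
Real growth factor = 1.293109 / 1.051764 = 1.229467
Total real return = 1.229467 − 1 → 22.947%.

22.947%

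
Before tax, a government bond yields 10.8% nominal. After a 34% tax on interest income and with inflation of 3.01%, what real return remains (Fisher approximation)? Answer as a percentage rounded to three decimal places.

4.118%

After-tax nominal return = 10.8% × (1 − 0.34) = 7.1280%.
r ≈ 7.1280% − 3.01% → 4.118%.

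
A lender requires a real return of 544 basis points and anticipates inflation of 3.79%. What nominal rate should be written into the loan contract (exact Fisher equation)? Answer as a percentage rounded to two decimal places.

(1 + i) = (1 + r)(1 + π) = 1.05440 × 1.03790 = 1.09436176
i = 1.09436176 − 1, so the required nominal rate is 9.44%.

9.44%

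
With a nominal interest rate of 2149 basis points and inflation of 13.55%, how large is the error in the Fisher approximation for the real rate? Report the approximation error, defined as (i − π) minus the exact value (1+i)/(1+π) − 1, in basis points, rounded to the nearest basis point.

Approximate: r ≈ 21.490% − 13.550% = 7.9400%
Exact: (1 + 0.2149)/(1 + 0.1355) − 1 = 6.9925%
Error = 7.9400% − 6.9925% = 0.9475% → 95 basis points.

95 basis points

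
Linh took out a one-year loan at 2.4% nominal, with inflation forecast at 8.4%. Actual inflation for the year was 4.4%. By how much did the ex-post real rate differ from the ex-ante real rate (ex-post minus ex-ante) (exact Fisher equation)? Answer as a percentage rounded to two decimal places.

3.62%

Ex-ante: (1 + 0.0240)/(1 + 0.0840) − 1 = -5.5351%
Ex-post: (1 + 0.0240)/(1 + 0.0440) − 1 = -1.9157%
Difference (ex-post − ex-ante) = 3.6193% → 3.62%.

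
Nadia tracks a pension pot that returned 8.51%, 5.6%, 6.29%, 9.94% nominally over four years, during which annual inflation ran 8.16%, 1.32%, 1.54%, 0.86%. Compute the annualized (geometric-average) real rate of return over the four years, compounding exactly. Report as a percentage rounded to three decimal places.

4.512%

Compound the nominal returns: 1.0851 × 1.0560 × 1.0629 × 1.0994 = 1.33900384.
Compound inflation: 1.0816 × 1.0132 × 1.0154 × 1.0086 = 1.12232331.
Deflate: 1.33900384 / 1.12232331 = 1.19306427.
Annualized real rate = 1.19306427^(1/4) − 1 = 4.5120% → 4.512%.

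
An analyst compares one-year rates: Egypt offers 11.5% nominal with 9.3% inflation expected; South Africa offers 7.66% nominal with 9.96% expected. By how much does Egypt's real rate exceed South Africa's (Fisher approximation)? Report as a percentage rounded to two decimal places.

Egypt: 11.5% − 9.3% = 2.200%
South Africa: 7.66% − 9.96% = -2.300%
Differential = 4.500% → 4.50%.

4.50%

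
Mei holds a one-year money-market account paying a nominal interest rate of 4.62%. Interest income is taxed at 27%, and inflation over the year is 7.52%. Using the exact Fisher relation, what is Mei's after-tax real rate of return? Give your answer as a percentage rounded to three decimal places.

-3.857%

After-tax nominal return = 4.62% × (1 − 0.27) = 3.3726%.
1 + r = 1.033726 / 1.07520 = 0.961427
After-tax real rate = 0.961427 − 1 → -3.857%.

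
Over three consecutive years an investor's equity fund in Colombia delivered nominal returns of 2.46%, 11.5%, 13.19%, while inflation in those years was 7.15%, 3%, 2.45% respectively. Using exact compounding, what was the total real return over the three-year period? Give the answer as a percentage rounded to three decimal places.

14.366%

Compound the nominal returns: 1.0246 × 1.1150 × 1.1319 = 1.293115.
Compound inflation: 1.0715 × 1.0300 × 1.0245 = 1.130684.
Deflate: 1.293115 / 1.130684 = 1.143657.
Total real return = 1.143657 − 1 → 14.366%.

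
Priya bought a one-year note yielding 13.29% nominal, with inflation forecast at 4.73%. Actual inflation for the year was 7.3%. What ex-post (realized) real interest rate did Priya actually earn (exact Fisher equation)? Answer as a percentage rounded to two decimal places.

5.58%

Ex-post: (1 + 0.1329)/(1 + 0.0730) − 1 = 5.5825%
So the realized real rate is 5.58%.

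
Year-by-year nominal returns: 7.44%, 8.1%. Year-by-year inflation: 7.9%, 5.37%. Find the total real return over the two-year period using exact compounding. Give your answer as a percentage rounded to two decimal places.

2.15%

Nominal growth factor = 1.0744 × 1.0810 = 1.161426
Price-level growth factor = 1.0790 × 1.0537 = 1.136942
Real growth factor = 1.161426 / 1.136942 = 1.021535
Total real return = 1.021535 − 1 → 2.15%.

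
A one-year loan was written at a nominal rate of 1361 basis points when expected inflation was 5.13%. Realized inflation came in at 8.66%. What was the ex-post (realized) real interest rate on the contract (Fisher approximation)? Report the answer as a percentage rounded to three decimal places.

4.950%

Ex-post: 13.61% − 8.66% = 4.950%
So the realized real rate is 4.950%.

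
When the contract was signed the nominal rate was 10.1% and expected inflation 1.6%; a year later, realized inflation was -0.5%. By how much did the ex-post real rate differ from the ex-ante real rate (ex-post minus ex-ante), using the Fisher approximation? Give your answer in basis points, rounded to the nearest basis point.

Ex-ante: 10.1% − 1.6% = 8.500%
Ex-post: 10.1% − (-0.5%) = 10.600%
Difference (ex-post − ex-ante) = 2.1000% → 210 basis points.

210 basis points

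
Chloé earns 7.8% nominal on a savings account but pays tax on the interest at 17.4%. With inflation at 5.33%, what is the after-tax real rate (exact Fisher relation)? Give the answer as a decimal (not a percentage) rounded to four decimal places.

After-tax nominal return = 7.8% × (1 − 0.174) = 6.4428%.
1 + r = 1.064428 / 1.05330 = 1.010565
After-tax real rate = 1.010565 − 1 → 0.0106.

0.0106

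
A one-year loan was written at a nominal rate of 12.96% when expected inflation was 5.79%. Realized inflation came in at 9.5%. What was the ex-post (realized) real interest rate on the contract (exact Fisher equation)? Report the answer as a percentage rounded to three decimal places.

Ex-post: (1 + 0.1296)/(1 + 0.0950) − 1 = 3.1598%
So the realized real rate is 3.160%.

3.160%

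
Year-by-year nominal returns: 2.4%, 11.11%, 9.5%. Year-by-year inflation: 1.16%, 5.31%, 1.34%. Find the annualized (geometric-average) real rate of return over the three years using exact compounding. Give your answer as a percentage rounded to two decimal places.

4.89%

Compound the nominal returns: 1.0240 × 1.1111 × 1.0950 = 1.24585421.
Compound inflation: 1.0116 × 1.0531 × 1.0134 = 1.07959119.
Deflate: 1.24585421 / 1.07959119 = 1.15400553.
Annualized real rate = 1.15400553^(1/3) − 1 = 4.8905% → 4.89%.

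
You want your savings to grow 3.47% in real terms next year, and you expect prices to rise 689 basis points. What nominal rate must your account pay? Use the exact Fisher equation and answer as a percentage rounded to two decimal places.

(1 + i) = (1 + r)(1 + π) = 1.03470 × 1.06890 = 1.10599083
i = 1.10599083 − 1, so the required nominal rate is 10.60%.

10.60%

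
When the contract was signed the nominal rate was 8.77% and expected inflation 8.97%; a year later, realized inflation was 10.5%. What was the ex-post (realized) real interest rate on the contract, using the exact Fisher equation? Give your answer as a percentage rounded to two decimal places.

-1.57%

Ex-post: (1 + 0.0877)/(1 + 0.1050) − 1 = -1.5656%
So the realized real rate is -1.57%.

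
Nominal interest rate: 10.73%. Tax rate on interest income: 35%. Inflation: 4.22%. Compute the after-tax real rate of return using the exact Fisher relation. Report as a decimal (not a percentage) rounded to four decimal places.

0.0264

After-tax nominal return = 10.73% × (1 − 0.35) = 6.9745%.
1 + r = 1.069745 / 1.04220 = 1.026430
After-tax real rate = 1.026430 − 1 → 0.0264.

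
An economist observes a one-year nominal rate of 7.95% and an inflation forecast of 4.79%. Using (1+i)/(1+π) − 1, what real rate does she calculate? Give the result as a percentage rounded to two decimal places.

3.02%

By the Fisher identity, 1 + r = (1 + i)/(1 + π).
1 + r = 1.07950 / 1.04790 = 1.030156
r = 1.030156 − 1 = 3.0156%, i.e. 3.02%.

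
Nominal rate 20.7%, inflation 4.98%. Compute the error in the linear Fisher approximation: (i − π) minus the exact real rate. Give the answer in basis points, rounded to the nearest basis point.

75 basis points

Approximate: r ≈ 20.700% − 4.980% = 15.7200%
Exact: (1 + 0.2070)/(1 + 0.0498) − 1 = 14.9743%
Error = 15.7200% − 14.9743% = 0.7457% → 75 basis points.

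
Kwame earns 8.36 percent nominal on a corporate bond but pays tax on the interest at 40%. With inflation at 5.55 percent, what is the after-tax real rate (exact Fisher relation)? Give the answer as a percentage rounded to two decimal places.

After-tax nominal return = 8.36% × (1 − 0.4) = 5.0160%.
1 + r = 1.05016 / 1.05550 = 0.994941
After-tax real rate = 0.994941 − 1 → -0.51%.

-0.51%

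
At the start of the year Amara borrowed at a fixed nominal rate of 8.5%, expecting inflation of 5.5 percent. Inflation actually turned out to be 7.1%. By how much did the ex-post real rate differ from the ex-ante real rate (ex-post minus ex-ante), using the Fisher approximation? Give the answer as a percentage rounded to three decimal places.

Ex-ante: 8.5% − 5.5% = 3.000%
Ex-post: 8.5% − 7.1% = 1.400%
Difference (ex-post − ex-ante) = -1.6000% → -1.600%.

-1.600%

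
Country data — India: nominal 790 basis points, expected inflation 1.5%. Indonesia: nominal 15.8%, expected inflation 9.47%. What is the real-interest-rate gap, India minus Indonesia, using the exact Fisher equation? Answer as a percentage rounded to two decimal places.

India: (1 + 0.0790)/(1 + 0.0150) − 1 = 6.3054%
Indonesia: (1 + 0.1580)/(1 + 0.0947) − 1 = 5.7824%
Differential = 6.3054% − 5.7824% = 0.5230% → 0.52%.

0.52%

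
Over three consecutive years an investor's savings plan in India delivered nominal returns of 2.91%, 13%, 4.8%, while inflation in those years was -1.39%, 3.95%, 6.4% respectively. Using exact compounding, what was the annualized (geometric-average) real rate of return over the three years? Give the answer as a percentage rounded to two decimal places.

Compound the nominal returns: 1.0291 × 1.1300 × 1.0480 = 1.21870138.
Compound inflation: 0.9861 × 1.0395 × 1.0640 = 1.09065421.
Deflate: 1.21870138 / 1.09065421 = 1.11740401.
Annualized real rate = 1.11740401^(1/3) − 1 = 3.7696% → 3.77%.

3.77%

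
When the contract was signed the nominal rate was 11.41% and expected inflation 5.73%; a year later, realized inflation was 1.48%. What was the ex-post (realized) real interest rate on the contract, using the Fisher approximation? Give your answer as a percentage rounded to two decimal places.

Ex-post: 11.41% − 1.48% = 9.930%
So the realized real rate is 9.93%.

9.93%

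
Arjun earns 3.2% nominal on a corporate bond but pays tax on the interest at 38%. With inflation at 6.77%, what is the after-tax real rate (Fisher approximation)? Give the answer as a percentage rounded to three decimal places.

After-tax nominal return = 3.2% × (1 − 0.38) = 1.9840%.
r ≈ 1.9840% − 6.77% → -4.786%.

-4.786%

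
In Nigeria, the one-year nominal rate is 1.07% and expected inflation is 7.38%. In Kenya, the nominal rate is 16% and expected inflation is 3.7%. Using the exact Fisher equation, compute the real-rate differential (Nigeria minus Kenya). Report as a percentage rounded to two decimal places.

-17.74%

Nigeria: (1 + 0.0107)/(1 + 0.0738) − 1 = -5.8763%
Kenya: (1 + 0.1600)/(1 + 0.0370) − 1 = 11.8611%
Differential = -5.8763% − 11.8611% = -17.7375% → -17.74%.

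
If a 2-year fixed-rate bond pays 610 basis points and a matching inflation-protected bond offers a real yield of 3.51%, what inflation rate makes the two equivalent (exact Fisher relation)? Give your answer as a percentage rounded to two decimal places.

2.50%

(1 + π) = (1 + i)/(1 + r) = 1.06100 / 1.03510 = 1.025022
Break-even inflation = 1.025022 − 1 → 2.50%.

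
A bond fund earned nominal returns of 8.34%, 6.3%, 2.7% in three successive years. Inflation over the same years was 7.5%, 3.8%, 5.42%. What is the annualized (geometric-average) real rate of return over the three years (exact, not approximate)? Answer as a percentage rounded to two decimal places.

0.18%

Compound the nominal returns: 1.0834 × 1.0630 × 1.0270 = 1.18274886.
Compound inflation: 1.0750 × 1.0380 × 1.0542 = 1.17632907.
Deflate: 1.18274886 / 1.17632907 = 1.00545748.
Annualized real rate = 1.00545748^(1/3) − 1 = 0.1816% → 0.18%.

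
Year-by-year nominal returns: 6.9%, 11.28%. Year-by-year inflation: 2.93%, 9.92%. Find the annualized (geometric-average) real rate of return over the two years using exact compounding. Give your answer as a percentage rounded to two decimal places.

Nominal growth factor = 1.0690 × 1.1128 = 1.18958320
Price-level growth factor = 1.0293 × 1.0992 = 1.13140656
Real growth factor = 1.18958320 / 1.13140656 = 1.05141975
Annualized real rate = 1.05141975^(1/2) − 1 = 2.5388% → 2.54%.

2.54%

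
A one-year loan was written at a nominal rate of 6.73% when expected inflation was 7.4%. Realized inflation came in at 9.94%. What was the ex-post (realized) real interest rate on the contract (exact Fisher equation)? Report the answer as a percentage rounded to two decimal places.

-2.92%

Ex-post: (1 + 0.0673)/(1 + 0.0994) − 1 = -2.9198%
So the realized real rate is -2.92%.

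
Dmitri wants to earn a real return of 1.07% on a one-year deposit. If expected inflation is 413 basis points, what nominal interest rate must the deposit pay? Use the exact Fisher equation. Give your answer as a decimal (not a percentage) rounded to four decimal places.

(1 + i) = (1 + r)(1 + π) = 1.01070 × 1.04130 = 1.05244191
i = 1.05244191 − 1, so the required nominal rate is 0.0524.

0.0524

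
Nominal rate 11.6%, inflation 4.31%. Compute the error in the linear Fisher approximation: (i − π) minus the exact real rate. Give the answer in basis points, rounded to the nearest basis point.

30 basis points

Approximate: r ≈ 11.600% − 4.310% = 7.2900%
Exact: (1 + 0.1160)/(1 + 0.0431) − 1 = 6.9888%
Error = 7.2900% − 6.9888% = 0.3012% → 30 basis points.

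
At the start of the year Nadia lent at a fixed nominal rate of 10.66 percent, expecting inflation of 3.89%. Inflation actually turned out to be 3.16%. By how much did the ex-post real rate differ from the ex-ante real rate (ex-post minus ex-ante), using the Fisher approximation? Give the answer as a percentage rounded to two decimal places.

0.73%

Ex-ante: 10.66% − 3.89% = 6.770%
Ex-post: 10.66% − 3.16% = 7.500%
Difference (ex-post − ex-ante) = 0.7300% → 0.73%.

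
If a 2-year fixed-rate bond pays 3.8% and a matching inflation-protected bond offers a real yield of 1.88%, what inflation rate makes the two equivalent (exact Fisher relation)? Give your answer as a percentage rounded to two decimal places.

1.88%

(1 + π) = (1 + i)/(1 + r) = 1.03800 / 1.01880 = 1.018846
Break-even inflation = 1.018846 − 1 → 1.88%.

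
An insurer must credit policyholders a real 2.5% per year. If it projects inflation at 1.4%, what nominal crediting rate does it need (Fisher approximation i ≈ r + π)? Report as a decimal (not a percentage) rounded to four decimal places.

i ≈ r + π = 2.5% + 1.4% = 0.0390.

0.0390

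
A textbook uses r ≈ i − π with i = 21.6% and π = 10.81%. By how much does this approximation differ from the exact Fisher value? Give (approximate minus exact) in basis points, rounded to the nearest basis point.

Approximate: r ≈ 21.600% − 10.810% = 10.7900%
Exact: (1 + 0.2160)/(1 + 0.1081) − 1 = 9.7374%
Error = 10.7900% − 9.7374% = 1.0526% → 105 basis points.

105 basis points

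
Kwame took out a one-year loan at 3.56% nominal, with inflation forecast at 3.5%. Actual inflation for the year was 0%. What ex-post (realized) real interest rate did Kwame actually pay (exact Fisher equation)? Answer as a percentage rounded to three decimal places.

3.560%

Ex-post: (1 + 0.0356)/(1 + 0.0000) − 1 = 3.5600%
So the realized real rate is 3.560%.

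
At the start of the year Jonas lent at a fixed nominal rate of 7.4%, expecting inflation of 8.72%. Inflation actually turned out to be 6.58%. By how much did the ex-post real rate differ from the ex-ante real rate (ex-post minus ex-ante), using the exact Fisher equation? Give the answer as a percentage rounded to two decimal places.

Ex-ante: (1 + 0.0740)/(1 + 0.0872) − 1 = -1.2141%
Ex-post: (1 + 0.0740)/(1 + 0.0658) − 1 = 0.7694%
Difference (ex-post − ex-ante) = 1.9835% → 1.98%.

1.98%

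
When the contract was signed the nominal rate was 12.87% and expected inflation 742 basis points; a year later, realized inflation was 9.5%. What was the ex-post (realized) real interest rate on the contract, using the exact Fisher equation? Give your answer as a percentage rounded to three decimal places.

Ex-post: (1 + 0.1287)/(1 + 0.0950) − 1 = 3.0776%
So the realized real rate is 3.078%.

3.078%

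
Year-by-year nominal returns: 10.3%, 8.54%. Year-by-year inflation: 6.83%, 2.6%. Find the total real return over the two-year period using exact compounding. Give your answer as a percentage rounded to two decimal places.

Compound the nominal returns: 1.1030 × 1.0854 = 1.197196.
Compound inflation: 1.0683 × 1.0260 = 1.096076.
Deflate: 1.197196 / 1.096076 = 1.092257.
Total real return = 1.092257 − 1 → 9.23%.

9.23%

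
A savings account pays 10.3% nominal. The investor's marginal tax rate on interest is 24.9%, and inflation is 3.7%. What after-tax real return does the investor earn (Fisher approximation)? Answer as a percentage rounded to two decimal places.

4.04%

After-tax nominal return = 10.3% × (1 − 0.249) = 7.7353%.
r ≈ 7.7353% − 3.7% → 4.04%.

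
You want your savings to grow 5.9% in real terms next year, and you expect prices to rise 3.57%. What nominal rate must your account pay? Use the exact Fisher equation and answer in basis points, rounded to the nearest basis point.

(1 + i) = (1 + r)(1 + π) = 1.05900 × 1.03570 = 1.0968063
i = 1.0968063 − 1, so the required nominal rate is 968 basis points.

968 basis points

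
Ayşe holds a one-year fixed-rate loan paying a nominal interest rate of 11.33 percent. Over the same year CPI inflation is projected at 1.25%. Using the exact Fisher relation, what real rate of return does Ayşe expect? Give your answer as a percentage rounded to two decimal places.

9.96%

By the Fisher relation, 1 + r = (1 + i)/(1 + π).
1 + r = 1.11330 / 1.01250 = 1.099556
r = 1.099556 − 1 = 9.9556%, i.e. 9.96%.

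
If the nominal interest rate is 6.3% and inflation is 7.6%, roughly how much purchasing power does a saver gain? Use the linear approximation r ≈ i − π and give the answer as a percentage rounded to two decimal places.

r ≈ i − π = 6.3% − 7.6% = -1.30%.

-1.30%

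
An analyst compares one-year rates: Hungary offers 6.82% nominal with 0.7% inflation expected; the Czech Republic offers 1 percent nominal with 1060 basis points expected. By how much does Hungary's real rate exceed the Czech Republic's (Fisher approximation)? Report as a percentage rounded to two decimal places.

Hungary: 6.82% − 0.7% = 6.120%
The Czech Republic: 1% − 10.6% = -9.600%
Differential = 15.720% → 15.72%.

15.72%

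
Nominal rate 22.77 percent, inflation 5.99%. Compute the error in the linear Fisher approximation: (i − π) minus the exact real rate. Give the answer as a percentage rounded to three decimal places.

0.948%

Approximate: r ≈ 22.770% − 5.990% = 16.7800%
Exact: (1 + 0.2277)/(1 + 0.0599) − 1 = 15.8317%
Error = 16.7800% − 15.8317% = 0.9483% → 0.948%.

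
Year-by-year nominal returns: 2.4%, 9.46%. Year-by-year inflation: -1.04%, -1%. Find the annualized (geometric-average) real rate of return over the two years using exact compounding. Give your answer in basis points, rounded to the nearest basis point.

Nominal growth factor = 1.0240 × 1.0946 = 1.12087040
Price-level growth factor = 0.9896 × 0.9900 = 0.97970400
Real growth factor = 1.12087040 / 0.97970400 = 1.14409087
Annualized real rate = 1.14409087^(1/2) − 1 = 6.9622% → 696 basis points.

696 basis points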